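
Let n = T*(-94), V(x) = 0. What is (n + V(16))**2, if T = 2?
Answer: 35344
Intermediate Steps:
n = -188 (n = 2*(-94) = -188)
(n + V(16))**2 = (-188 + 0)**2 = (-188)**2 = 35344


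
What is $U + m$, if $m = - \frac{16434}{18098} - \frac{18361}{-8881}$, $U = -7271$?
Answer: $- \frac{584234699287}{80364169} \approx -7269.8$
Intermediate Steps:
$m = \frac{93173512}{80364169}$ ($m = \left(-16434\right) \frac{1}{18098} - - \frac{18361}{8881} = - \frac{8217}{9049} + \frac{18361}{8881} = \frac{93173512}{80364169} \approx 1.1594$)
$U + m = -7271 + \frac{93173512}{80364169} = - \frac{584234699287}{80364169}$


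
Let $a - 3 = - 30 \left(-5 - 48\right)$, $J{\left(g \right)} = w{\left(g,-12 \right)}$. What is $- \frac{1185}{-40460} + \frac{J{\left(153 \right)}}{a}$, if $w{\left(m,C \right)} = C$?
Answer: $\frac{93479}{4296852} \approx 0.021755$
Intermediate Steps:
$J{\left(g \right)} = -12$
$a = 1593$ ($a = 3 - 30 \left(-5 - 48\right) = 3 - -1590 = 3 + 1590 = 1593$)
$- \frac{1185}{-40460} + \frac{J{\left(153 \right)}}{a} = - \frac{1185}{-40460} - \frac{12}{1593} = \left(-1185\right) \left(- \frac{1}{40460}\right) - \frac{4}{531} = \frac{237}{8092} - \frac{4}{531} = \frac{93479}{4296852}$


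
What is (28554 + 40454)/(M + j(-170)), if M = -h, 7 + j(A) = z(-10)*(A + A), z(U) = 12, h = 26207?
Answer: -34504/15147 ≈ -2.2779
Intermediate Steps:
j(A) = -7 + 24*A (j(A) = -7 + 12*(A + A) = -7 + 12*(2*A) = -7 + 24*A)
M = -26207 (M = -1*26207 = -26207)
(28554 + 40454)/(M + j(-170)) = (28554 + 40454)/(-26207 + (-7 + 24*(-170))) = 69008/(-26207 + (-7 - 4080)) = 69008/(-26207 - 4087) = 69008/(-30294) = 69008*(-1/30294) = -34504/15147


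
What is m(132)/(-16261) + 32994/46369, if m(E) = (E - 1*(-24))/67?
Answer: 35939300514/50518422703 ≈ 0.71141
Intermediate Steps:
m(E) = 24/67 + E/67 (m(E) = (E + 24)*(1/67) = (24 + E)*(1/67) = 24/67 + E/67)
m(132)/(-16261) + 32994/46369 = (24/67 + (1/67)*132)/(-16261) + 32994/46369 = (24/67 + 132/67)*(-1/16261) + 32994*(1/46369) = (156/67)*(-1/16261) + 32994/46369 = -156/1089487 + 32994/46369 = 35939300514/50518422703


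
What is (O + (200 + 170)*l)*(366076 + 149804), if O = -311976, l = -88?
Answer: -177739231680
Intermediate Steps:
(O + (200 + 170)*l)*(366076 + 149804) = (-311976 + (200 + 170)*(-88))*(366076 + 149804) = (-311976 + 370*(-88))*515880 = (-311976 - 32560)*515880 = -344536*515880 = -177739231680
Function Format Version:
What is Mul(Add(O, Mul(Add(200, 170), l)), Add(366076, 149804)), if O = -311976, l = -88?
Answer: -177739231680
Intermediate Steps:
Mul(Add(O, Mul(Add(200, 170), l)), Add(366076, 149804)) = Mul(Add(-311976, Mul(Add(200, 170), -88)), Add(366076, 149804)) = Mul(Add(-311976, Mul(370, -88)), 515880) = Mul(Add(-311976, -32560), 515880) = Mul(-344536, 515880) = -177739231680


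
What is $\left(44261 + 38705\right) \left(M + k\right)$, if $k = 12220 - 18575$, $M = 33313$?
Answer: $2236597428$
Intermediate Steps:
$k = -6355$
$\left(44261 + 38705\right) \left(M + k\right) = \left(44261 + 38705\right) \left(33313 - 6355\right) = 82966 \cdot 26958 = 2236597428$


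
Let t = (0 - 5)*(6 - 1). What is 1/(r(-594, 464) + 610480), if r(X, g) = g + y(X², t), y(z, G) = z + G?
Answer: 1/963755 ≈ 1.0376e-6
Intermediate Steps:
t = -25 (t = -5*5 = -25)
y(z, G) = G + z
r(X, g) = -25 + g + X² (r(X, g) = g + (-25 + X²) = -25 + g + X²)
1/(r(-594, 464) + 610480) = 1/((-25 + 464 + (-594)²) + 610480) = 1/((-25 + 464 + 352836) + 610480) = 1/(353275 + 610480) = 1/963755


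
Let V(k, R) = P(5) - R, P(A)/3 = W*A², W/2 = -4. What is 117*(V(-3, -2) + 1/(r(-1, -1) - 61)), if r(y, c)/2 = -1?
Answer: -489775/7 ≈ -69968.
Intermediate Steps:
W = -8 (W = 2*(-4) = -8)
r(y, c) = -2 (r(y, c) = 2*(-1) = -2)
P(A) = -24*A² (P(A) = 3*(-8*A²) = -24*A²)
V(k, R) = -600 - R (V(k, R) = -24*5² - R = -24*25 - R = -600 - R)
117*(V(-3, -2) + 1/(r(-1, -1) - 61)) = 117*((-600 - 1*(-2)) + 1/(-2 - 61)) = 117*((-600 + 2) + 1/(-63)) = 117*(-598 - 1/63) = 117*(-37675/63) = -489775/7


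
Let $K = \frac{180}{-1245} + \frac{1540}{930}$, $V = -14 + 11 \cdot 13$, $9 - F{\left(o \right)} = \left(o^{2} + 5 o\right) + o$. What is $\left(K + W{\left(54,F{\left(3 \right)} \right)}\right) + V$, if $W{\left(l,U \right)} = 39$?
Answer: $\frac{1308458}{7719} \approx 169.51$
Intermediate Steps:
$F{\left(o \right)} = 9 - o^{2} - 6 o$ ($F{\left(o \right)} = 9 - \left(\left(o^{2} + 5 o\right) + o\right) = 9 - \left(o^{2} + 6 o\right) = 9 - o^{2} - 6 o$)
$V = 129$ ($V = -14 + 143 = 129$)
$K = \frac{11666}{7719}$ ($K = 180 \left(- \frac{1}{1245}\right) + 1540 \cdot \frac{1}{930} = - \frac{12}{83} + \frac{154}{93} = \frac{11666}{7719} \approx 1.5113$)
$\left(K + W{\left(54,F{\left(3 \right)} \right)}\right) + V = \left(\frac{11666}{7719} + 39\right) + 129 = \frac{312707}{7719} + 129 = \frac{1308458}{7719}$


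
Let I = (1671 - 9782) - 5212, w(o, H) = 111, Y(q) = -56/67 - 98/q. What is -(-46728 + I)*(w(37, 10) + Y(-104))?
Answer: 23245441845/3484 ≈ 6.6721e+6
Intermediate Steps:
Y(q) = -56/67 - 98/q (Y(q) = -56*1/67 - 98/q = -56/67 - 98/q)
I = -13323 (I = -8111 - 5212 = -13323)
-(-46728 + I)*(w(37, 10) + Y(-104)) = -(-46728 - 13323)*(111 + (-56/67 - 98/(-104))) = -(-60051)*(111 + (-56/67 - 98*(-1/104))) = -(-60051)*(111 + (-56/67 + 49/52)) = -(-60051)*(111 + 371/3484) = -(-60051)*387095/3484 = -1*(-23245441845/3484) = 23245441845/3484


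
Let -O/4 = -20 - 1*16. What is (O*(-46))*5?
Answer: -33120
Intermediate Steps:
O = 144 (O = -4*(-20 - 1*16) = -4*(-20 - 16) = -4*(-36) = 144)
(O*(-46))*5 = (144*(-46))*5 = -6624*5 = -33120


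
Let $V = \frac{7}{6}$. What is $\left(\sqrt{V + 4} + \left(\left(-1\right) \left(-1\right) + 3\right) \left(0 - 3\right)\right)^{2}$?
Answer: $\frac{\left(72 - \sqrt{186}\right)^{2}}{36} \approx 94.614$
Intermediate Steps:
$V = \frac{7}{6}$ ($V = 7 \cdot \frac{1}{6} = \frac{7}{6} \approx 1.1667$)
$\left(\sqrt{V + 4} + \left(\left(-1\right) \left(-1\right) + 3\right) \left(0 - 3\right)\right)^{2} = \left(\sqrt{\frac{7}{6} + 4} + \left(\left(-1\right) \left(-1\right) + 3\right) \left(0 - 3\right)\right)^{2} = \left(\sqrt{\frac{31}{6}} + \left(1 + 3\right) \left(-3\right)\right)^{2} = \left(\frac{\sqrt{186}}{6} + 4 \left(-3\right)\right)^{2} = \left(\frac{\sqrt{186}}{6} - 12\right)^{2} = \left(-12 + \frac{\sqrt{186}}{6}\right)^{2}$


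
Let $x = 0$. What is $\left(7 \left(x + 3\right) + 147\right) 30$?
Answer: $5040$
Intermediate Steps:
$\left(7 \left(x + 3\right) + 147\right) 30 = \left(7 \left(0 + 3\right) + 147\right) 30 = \left(7 \cdot 3 + 147\right) 30 = \left(21 + 147\right) 30 = 168 \cdot 30 = 5040$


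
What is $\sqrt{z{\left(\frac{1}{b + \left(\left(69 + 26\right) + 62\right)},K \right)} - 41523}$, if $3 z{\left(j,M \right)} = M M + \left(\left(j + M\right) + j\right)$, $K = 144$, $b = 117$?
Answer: $\frac{4 i \sqrt{364901007}}{411} \approx 185.91 i$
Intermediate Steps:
$z{\left(j,M \right)} = \frac{M}{3} + \frac{M^{2}}{3} + \frac{2 j}{3}$ ($z{\left(j,M \right)} = \frac{M M + \left(\left(j + M\right) + j\right)}{3} = \frac{M^{2} + \left(\left(M + j\right) + j\right)}{3} = \frac{M^{2} + \left(M + 2 j\right)}{3} = \frac{M + M^{2} + 2 j}{3} = \frac{M}{3} + \frac{M^{2}}{3} + \frac{2 j}{3}$)
$\sqrt{z{\left(\frac{1}{b + \left(\left(69 + 26\right) + 62\right)},K \right)} - 41523} = \sqrt{\left(\frac{1}{3} \cdot 144 + \frac{144^{2}}{3} + \frac{2}{3 \left(117 + \left(\left(69 + 26\right) + 62\right)\right)}\right) - 41523} = \sqrt{\left(48 + \frac{1}{3} \cdot 20736 + \frac{2}{3 \left(117 + \left(95 + 62\right)\right)}\right) - 41523} = \sqrt{\left(48 + 6912 + \frac{2}{3 \left(117 + 157\right)}\right) - 41523} = \sqrt{\left(48 + 6912 + \frac{2}{3 \cdot 274}\right) - 41523} = \sqrt{\left(48 + 6912 + \frac{2}{3} \cdot \frac{1}{274}\right) - 41523} = \sqrt{\left(48 + 6912 + \frac{1}{411}\right) - 41523} = \sqrt{\frac{2860561}{411} - 41523} = \sqrt{- \frac{14205392}{411}} = \frac{4 i \sqrt{364901007}}{411}$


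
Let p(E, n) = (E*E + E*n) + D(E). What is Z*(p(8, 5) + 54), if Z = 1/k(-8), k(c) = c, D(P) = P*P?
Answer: -111/4 ≈ -27.750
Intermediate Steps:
D(P) = P²
Z = -⅛ (Z = 1/(-8) = -⅛ ≈ -0.12500)
p(E, n) = 2*E² + E*n (p(E, n) = (E*E + E*n) + E² = (E² + E*n) + E² = 2*E² + E*n)
Z*(p(8, 5) + 54) = -(8*(5 + 2*8) + 54)/8 = -(8*(5 + 16) + 54)/8 = -(8*21 + 54)/8 = -(168 + 54)/8 = -⅛*222 = -111/4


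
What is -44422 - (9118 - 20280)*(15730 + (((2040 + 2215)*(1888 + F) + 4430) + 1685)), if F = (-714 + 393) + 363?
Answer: 91907807768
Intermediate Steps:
F = 42 (F = -321 + 363 = 42)
-44422 - (9118 - 20280)*(15730 + (((2040 + 2215)*(1888 + F) + 4430) + 1685)) = -44422 - (9118 - 20280)*(15730 + (((2040 + 2215)*(1888 + 42) + 4430) + 1685)) = -44422 - (-11162)*(15730 + ((4255*1930 + 4430) + 1685)) = -44422 - (-11162)*(15730 + ((8212150 + 4430) + 1685)) = -44422 - (-11162)*(15730 + (8216580 + 1685)) = -44422 - (-11162)*(15730 + 8218265) = -44422 - (-11162)*8233995 = -44422 - 1*(-91907852190) = -44422 + 91907852190 = 91907807768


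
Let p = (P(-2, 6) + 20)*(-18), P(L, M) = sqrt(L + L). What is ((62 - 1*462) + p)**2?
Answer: 576304 + 54720*I ≈ 5.763e+5 + 54720.0*I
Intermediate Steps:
P(L, M) = sqrt(2)*sqrt(L) (P(L, M) = sqrt(2*L) = sqrt(2)*sqrt(L))
p = -360 - 36*I (p = (sqrt(2)*sqrt(-2) + 20)*(-18) = (sqrt(2)*(I*sqrt(2)) + 20)*(-18) = (2*I + 20)*(-18) = (20 + 2*I)*(-18) = -360 - 36*I ≈ -360.0 - 36.0*I)
((62 - 1*462) + p)**2 = ((62 - 1*462) + (-360 - 36*I))**2 = ((62 - 462) + (-360 - 36*I))**2 = (-400 + (-360 - 36*I))**2 = (-760 - 36*I)**2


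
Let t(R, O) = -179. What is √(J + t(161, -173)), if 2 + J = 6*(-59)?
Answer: I*√535 ≈ 23.13*I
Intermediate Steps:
J = -356 (J = -2 + 6*(-59) = -2 - 354 = -356)
√(J + t(161, -173)) = √(-356 - 179) = √(-535) = I*√535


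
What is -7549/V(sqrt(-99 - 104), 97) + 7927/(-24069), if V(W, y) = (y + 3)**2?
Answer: -260966881/240690000 ≈ -1.0842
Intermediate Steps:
V(W, y) = (3 + y)**2
-7549/V(sqrt(-99 - 104), 97) + 7927/(-24069) = -7549/(3 + 97)**2 + 7927/(-24069) = -7549/(100**2) + 7927*(-1/24069) = -7549/10000 - 7927/24069 = -260966881/240690000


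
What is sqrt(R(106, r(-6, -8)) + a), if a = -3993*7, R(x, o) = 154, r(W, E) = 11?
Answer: 19*I*sqrt(77) ≈ 166.72*I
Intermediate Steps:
a = -27951 (a = -363*77 = -27951)
sqrt(R(106, r(-6, -8)) + a) = sqrt(154 - 27951) = sqrt(-27797) = 19*I*sqrt(77)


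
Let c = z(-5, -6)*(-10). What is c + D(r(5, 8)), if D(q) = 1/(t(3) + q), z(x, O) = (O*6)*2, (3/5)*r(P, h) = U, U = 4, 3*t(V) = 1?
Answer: 5041/7 ≈ 720.14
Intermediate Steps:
t(V) = ⅓ (t(V) = (⅓)*1 = ⅓)
r(P, h) = 20/3 (r(P, h) = (5/3)*4 = 20/3)
z(x, O) = 12*O (z(x, O) = (6*O)*2 = 12*O)
D(q) = 1/(⅓ + q)
c = 720 (c = (12*(-6))*(-10) = -72*(-10) = 720)
c + D(r(5, 8)) = 720 + 3/(1 + 3*(20/3)) = 720 + 3/(1 + 20) = 720 + 3/21 = 720 + 3*(1/21) = 720 + ⅐ = 5041/7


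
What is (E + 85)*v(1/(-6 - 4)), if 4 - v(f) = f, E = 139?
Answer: 4592/5 ≈ 918.40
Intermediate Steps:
v(f) = 4 - f
(E + 85)*v(1/(-6 - 4)) = (139 + 85)*(4 - 1/(-6 - 4)) = 224*(4 - 1/(-10)) = 224*(4 - 1*(-1/10)) = 224*(4 + 1/10) = 224*(41/10) = 4592/5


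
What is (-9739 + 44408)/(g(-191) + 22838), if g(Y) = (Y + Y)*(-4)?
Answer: 34669/24366 ≈ 1.4228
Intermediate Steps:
g(Y) = -8*Y (g(Y) = (2*Y)*(-4) = -8*Y)
(-9739 + 44408)/(g(-191) + 22838) = (-9739 + 44408)/(-8*(-191) + 22838) = 34669/(1528 + 22838) = 34669/24366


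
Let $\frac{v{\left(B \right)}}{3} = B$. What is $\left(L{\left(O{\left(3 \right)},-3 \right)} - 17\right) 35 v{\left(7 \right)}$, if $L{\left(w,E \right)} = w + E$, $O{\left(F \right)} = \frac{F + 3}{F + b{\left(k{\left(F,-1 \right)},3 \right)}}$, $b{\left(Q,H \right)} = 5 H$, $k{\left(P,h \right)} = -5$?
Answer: $-14455$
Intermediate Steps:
$v{\left(B \right)} = 3 B$
$O{\left(F \right)} = \frac{3 + F}{15 + F}$ ($O{\left(F \right)} = \frac{F + 3}{F + 5 \cdot 3} = \frac{3 + F}{F + 15} = \frac{3 + F}{15 + F}$)
$L{\left(w,E \right)} = E + w$
$\left(L{\left(O{\left(3 \right)},-3 \right)} - 17\right) 35 v{\left(7 \right)} = \left(\left(-3 + \frac{3 + 3}{15 + 3}\right) - 17\right) 35 \cdot 3 \cdot 7 = \left(\left(-3 + \frac{1}{18} \cdot 6\right) - 17\right) 35 \cdot 21 = \left(\left(-3 + \frac{1}{3}\right) - 17\right) 35 \cdot 21 = \left(- \frac{8}{3} - 17\right) 35 \cdot 21 = \left(- \frac{59}{3}\right) 35 \cdot 21 = \left(- \frac{2065}{3}\right) 21 = -14455$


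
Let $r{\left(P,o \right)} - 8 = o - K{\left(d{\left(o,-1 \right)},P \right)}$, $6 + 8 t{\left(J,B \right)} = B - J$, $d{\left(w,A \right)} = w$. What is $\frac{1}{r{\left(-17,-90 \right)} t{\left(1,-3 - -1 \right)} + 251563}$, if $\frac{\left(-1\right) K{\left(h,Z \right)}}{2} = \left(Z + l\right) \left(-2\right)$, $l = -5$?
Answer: $\frac{4}{1006225} \approx 3.9753 \cdot 10^{-6}$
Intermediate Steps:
$K{\left(h,Z \right)} = -20 + 4 Z$ ($K{\left(h,Z \right)} = - 2 \left(Z - 5\right) \left(-2\right) = - 2 \left(-5 + Z\right) \left(-2\right) = - 2 \left(10 - 2 Z\right) = -20 + 4 Z$)
$t{\left(J,B \right)} = - \frac{3}{4} - \frac{J}{8} + \frac{B}{8}$ ($t{\left(J,B \right)} = - \frac{3}{4} + \frac{B - J}{8} = - \frac{3}{4} + \left(- \frac{J}{8} + \frac{B}{8}\right) = - \frac{3}{4} - \frac{J}{8} + \frac{B}{8}$)
$r{\left(P,o \right)} = 28 + o - 4 P$ ($r{\left(P,o \right)} = 8 - \left(-20 - o + 4 P\right) = 8 + \left(20 + o - 4 P\right) = 28 + o - 4 P$)
$\frac{1}{r{\left(-17,-90 \right)} t{\left(1,-3 - -1 \right)} + 251563} = \frac{1}{\left(28 - 90 - -68\right) \left(- \frac{3}{4} - \frac{1}{8} + \frac{-3 - -1}{8}\right) + 251563} = \frac{1}{\left(28 - 90 + 68\right) \left(- \frac{3}{4} - \frac{1}{8} + \frac{-3 + \left(-1 + 2\right)}{8}\right) + 251563} = \frac{1}{6 \left(- \frac{3}{4} - \frac{1}{8} + \frac{-3 + 1}{8}\right) + 251563} = \frac{1}{6 \left(- \frac{3}{4} - \frac{1}{8} + \frac{1}{8} \left(-2\right)\right) + 251563} = \frac{1}{6 \left(- \frac{3}{4} - \frac{1}{8} - \frac{1}{4}\right) + 251563} = \frac{1}{6 \left(- \frac{9}{8}\right) + 251563} = \frac{1}{- \frac{27}{4} + 251563} = \frac{1}{\frac{1006225}{4}} = \frac{4}{1006225}$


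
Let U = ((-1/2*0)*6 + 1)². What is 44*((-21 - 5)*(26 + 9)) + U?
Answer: -40039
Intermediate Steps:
U = 1 (U = ((-1*½*0)*6 + 1)² = (-½*0*6 + 1)² = (0*6 + 1)² = (0 + 1)² = 1² = 1)
44*((-21 - 5)*(26 + 9)) + U = 44*((-21 - 5)*(26 + 9)) + 1 = 44*(-26*35) + 1 = 44*(-910) + 1 = -40040 + 1 = -40039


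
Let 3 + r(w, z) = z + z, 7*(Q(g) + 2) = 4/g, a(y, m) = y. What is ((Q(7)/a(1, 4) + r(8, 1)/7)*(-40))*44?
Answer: 177760/49 ≈ 3627.8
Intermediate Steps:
Q(g) = -2 + 4/(7*g) (Q(g) = -2 + (4/g)/7 = -2 + 4/(7*g))
r(w, z) = -3 + 2*z (r(w, z) = -3 + (z + z) = -3 + 2*z)
((Q(7)/a(1, 4) + r(8, 1)/7)*(-40))*44 = (((-2 + (4/7)/7)/1 + (-3 + 2*1)/7)*(-40))*44 = (((-2 + (4/7)*(⅐))*1 + (-3 + 2)*(⅐))*(-40))*44 = (((-2 + 4/49)*1 - 1*⅐)*(-40))*44 = ((-94/49*1 - ⅐)*(-40))*44 = ((-94/49 - ⅐)*(-40))*44 = -101/49*(-40)*44 = (4040/49)*44 = 177760/49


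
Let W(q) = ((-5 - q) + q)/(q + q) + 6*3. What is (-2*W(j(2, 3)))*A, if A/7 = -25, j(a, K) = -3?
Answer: 19775/3 ≈ 6591.7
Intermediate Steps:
A = -175 (A = 7*(-25) = -175)
W(q) = 18 - 5/(2*q) (W(q) = -5*1/(2*q) + 18 = -5/(2*q) + 18 = 18 - 5/(2*q))
(-2*W(j(2, 3)))*A = -2*(18 - 5/2/(-3))*(-175) = -2*(18 - 5/2*(-⅓))*(-175) = -2*(18 + ⅚)*(-175) = -2*113/6*(-175) = -113/3*(-175) = 19775/3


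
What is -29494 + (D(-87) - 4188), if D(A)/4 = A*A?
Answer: -3406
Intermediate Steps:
D(A) = 4*A² (D(A) = 4*(A*A) = 4*A²)
-29494 + (D(-87) - 4188) = -29494 + (4*(-87)² - 4188) = -29494 + (4*7569 - 4188) = -29494 + (30276 - 4188) = -29494 + 26088 = -3406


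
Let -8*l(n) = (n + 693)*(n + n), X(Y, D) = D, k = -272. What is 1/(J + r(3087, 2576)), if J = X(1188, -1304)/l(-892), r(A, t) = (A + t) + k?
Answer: 44377/239237711 ≈ 0.00018549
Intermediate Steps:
r(A, t) = -272 + A + t (r(A, t) = (A + t) - 272 = -272 + A + t)
l(n) = -n*(693 + n)/4 (l(n) = -(n + 693)*(n + n)/8 = -(693 + n)*2*n/8 = -n*(693 + n)/4)
J = 1304/44377 (J = -1304*1/(223*(693 - 892)) = -1304/((-¼*(-892)*(-199))) = -1304/(-44377) = -1304*(-1/44377) = 1304/44377 ≈ 0.029385)
1/(J + r(3087, 2576)) = 1/(1304/44377 + (-272 + 3087 + 2576)) = 1/(1304/44377 + 5391) = 1/(239237711/44377) = 44377/239237711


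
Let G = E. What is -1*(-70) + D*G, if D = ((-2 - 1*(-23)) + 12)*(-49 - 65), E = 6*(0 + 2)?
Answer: -45074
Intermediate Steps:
E = 12 (E = 6*2 = 12)
D = -3762 (D = ((-2 + 23) + 12)*(-114) = (21 + 12)*(-114) = 33*(-114) = -3762)
G = 12
-1*(-70) + D*G = -1*(-70) - 3762*12 = 70 - 45144 = -45074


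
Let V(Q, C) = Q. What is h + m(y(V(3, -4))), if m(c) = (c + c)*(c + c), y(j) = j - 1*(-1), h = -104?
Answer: -40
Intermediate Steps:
y(j) = 1 + j (y(j) = j + 1 = 1 + j)
m(c) = 4*c**2 (m(c) = (2*c)*(2*c) = 4*c**2)
h + m(y(V(3, -4))) = -104 + 4*(1 + 3)**2 = -104 + 4*4**2 = -104 + 4*16 = -104 + 64 = -40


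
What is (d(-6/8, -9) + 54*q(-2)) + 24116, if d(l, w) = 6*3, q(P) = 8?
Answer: 24566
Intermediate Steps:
d(l, w) = 18
(d(-6/8, -9) + 54*q(-2)) + 24116 = (18 + 54*8) + 24116 = (18 + 432) + 24116 = 450 + 24116 = 24566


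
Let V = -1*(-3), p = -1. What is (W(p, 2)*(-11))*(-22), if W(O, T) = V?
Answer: 726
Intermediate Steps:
V = 3
W(O, T) = 3
(W(p, 2)*(-11))*(-22) = (3*(-11))*(-22) = -33*(-22) = 726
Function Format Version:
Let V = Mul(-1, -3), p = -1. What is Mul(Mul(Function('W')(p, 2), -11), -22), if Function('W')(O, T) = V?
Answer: 726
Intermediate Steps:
V = 3
Function('W')(O, T) = 3
Mul(Mul(Function('W')(p, 2), -11), -22) = Mul(Mul(3, -11), -22) = Mul(-33, -22) = 726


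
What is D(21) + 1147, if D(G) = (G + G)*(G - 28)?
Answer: 853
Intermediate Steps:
D(G) = 2*G*(-28 + G) (D(G) = (2*G)*(-28 + G) = 2*G*(-28 + G))
D(21) + 1147 = 2*21*(-28 + 21) + 1147 = 2*21*(-7) + 1147 = -294 + 1147 = 853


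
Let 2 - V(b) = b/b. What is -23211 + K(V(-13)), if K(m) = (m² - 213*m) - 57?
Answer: -23480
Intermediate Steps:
V(b) = 1 (V(b) = 2 - b/b = 2 - 1*1 = 2 - 1 = 1)
K(m) = -57 + m² - 213*m
-23211 + K(V(-13)) = -23211 + (-57 + 1² - 213*1) = -23211 + (-57 + 1 - 213) = -23211 - 269 = -23480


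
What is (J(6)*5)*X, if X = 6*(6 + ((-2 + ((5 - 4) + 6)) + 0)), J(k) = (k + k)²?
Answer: 47520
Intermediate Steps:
J(k) = 4*k² (J(k) = (2*k)² = 4*k²)
X = 66 (X = 6*(6 + ((-2 + (1 + 6)) + 0)) = 6*(6 + ((-2 + 7) + 0)) = 6*(6 + (5 + 0)) = 6*(6 + 5) = 6*11 = 66)
(J(6)*5)*X = ((4*6²)*5)*66 = ((4*36)*5)*66 = (144*5)*66 = 720*66 = 47520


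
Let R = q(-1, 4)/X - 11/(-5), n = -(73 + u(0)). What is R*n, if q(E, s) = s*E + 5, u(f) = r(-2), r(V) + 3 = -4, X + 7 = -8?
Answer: -704/5 ≈ -140.80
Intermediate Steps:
X = -15 (X = -7 - 8 = -15)
r(V) = -7 (r(V) = -3 - 4 = -7)
u(f) = -7
q(E, s) = 5 + E*s (q(E, s) = E*s + 5 = 5 + E*s)
n = -66 (n = -(73 - 7) = -1*66 = -66)
R = 32/15 (R = (5 - 1*4)/(-15) - 11/(-5) = (5 - 4)*(-1/15) - 11*(-⅕) = 1*(-1/15) + 11/5 = -1/15 + 11/5 = 32/15 ≈ 2.1333)
R*n = (32/15)*(-66) = -704/5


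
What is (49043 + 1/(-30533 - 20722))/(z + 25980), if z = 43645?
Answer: 2513698964/3568629375 ≈ 0.70439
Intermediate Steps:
(49043 + 1/(-30533 - 20722))/(z + 25980) = (49043 + 1/(-30533 - 20722))/(43645 + 25980) = (49043 + 1/(-51255))/69625 = (49043 - 1/51255)*(1/69625) = (2513698964/51255)*(1/69625) = 2513698964/3568629375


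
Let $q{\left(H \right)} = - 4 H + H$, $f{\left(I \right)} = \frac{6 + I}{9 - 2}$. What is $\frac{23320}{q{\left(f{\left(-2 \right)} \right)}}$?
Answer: $- \frac{40810}{3} \approx -13603.0$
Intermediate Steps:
$f{\left(I \right)} = \frac{6}{7} + \frac{I}{7}$ ($f{\left(I \right)} = \frac{6 + I}{7} = \left(6 + I\right) \frac{1}{7} = \frac{6}{7} + \frac{I}{7}$)
$q{\left(H \right)} = - 3 H$
$\frac{23320}{q{\left(f{\left(-2 \right)} \right)}} = \frac{23320}{\left(-3\right) \left(\frac{6}{7} + \frac{1}{7} \left(-2\right)\right)} = \frac{23320}{\left(-3\right) \left(\frac{6}{7} - \frac{2}{7}\right)} = \frac{23320}{\left(-3\right) \frac{4}{7}} = \frac{23320}{- \frac{12}{7}} = 23320 \left(- \frac{7}{12}\right) = - \frac{40810}{3}$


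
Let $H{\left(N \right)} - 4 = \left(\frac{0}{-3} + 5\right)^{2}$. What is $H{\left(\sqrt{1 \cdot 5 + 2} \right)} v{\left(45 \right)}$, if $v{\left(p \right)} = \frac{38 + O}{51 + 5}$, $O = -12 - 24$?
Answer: $\frac{29}{28} \approx 1.0357$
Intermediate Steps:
$O = -36$ ($O = -12 - 24 = -36$)
$H{\left(N \right)} = 29$ ($H{\left(N \right)} = 4 + \left(\frac{0}{-3} + 5\right)^{2} = 4 + \left(0 \left(- \frac{1}{3}\right) + 5\right)^{2} = 4 + \left(0 + 5\right)^{2} = 4 + 5^{2} = 4 + 25 = 29$)
$v{\left(p \right)} = \frac{1}{28}$ ($v{\left(p \right)} = \frac{38 - 36}{51 + 5} = \frac{2}{56} = 2 \cdot \frac{1}{56} = \frac{1}{28}$)
$H{\left(\sqrt{1 \cdot 5 + 2} \right)} v{\left(45 \right)} = 29 \cdot \frac{1}{28} = \frac{29}{28}$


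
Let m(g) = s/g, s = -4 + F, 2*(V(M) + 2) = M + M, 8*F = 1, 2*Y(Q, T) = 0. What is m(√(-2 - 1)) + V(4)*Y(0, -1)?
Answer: 31*I*√3/24 ≈ 2.2372*I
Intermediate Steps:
Y(Q, T) = 0 (Y(Q, T) = (½)*0 = 0)
F = ⅛ (F = (⅛)*1 = ⅛ ≈ 0.12500)
V(M) = -2 + M (V(M) = -2 + (M + M)/2 = -2 + (2*M)/2 = -2 + M)
s = -31/8 (s = -4 + ⅛ = -31/8 ≈ -3.8750)
m(g) = -31/(8*g)
m(√(-2 - 1)) + V(4)*Y(0, -1) = -31/(8*√(-2 - 1)) + (-2 + 4)*0 = -31*(-I*√3/3)/8 + 2*0 = -31*(-I*√3/3)/8 + 0 = -(-31)*I*√3/24 + 0 = 31*I*√3/24 + 0 = 31*I*√3/24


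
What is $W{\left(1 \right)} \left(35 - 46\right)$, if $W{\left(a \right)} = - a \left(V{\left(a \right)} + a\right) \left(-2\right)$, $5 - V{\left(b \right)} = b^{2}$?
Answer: $-110$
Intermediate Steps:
$V{\left(b \right)} = 5 - b^{2}$
$W{\left(a \right)} = - a \left(-10 - 2 a + 2 a^{2}\right)$ ($W{\left(a \right)} = - a \left(\left(5 - a^{2}\right) + a\right) \left(-2\right) = - a \left(5 + a - a^{2}\right) \left(-2\right) = - a \left(-10 - 2 a + 2 a^{2}\right)$)
$W{\left(1 \right)} \left(35 - 46\right) = 2 \cdot 1 \left(5 + 1 - 1^{2}\right) \left(35 - 46\right) = 2 \cdot 1 \left(5 + 1 - 1\right) \left(-11\right) = 2 \cdot 1 \cdot 5 \left(-11\right) = 10 \left(-11\right) = -110$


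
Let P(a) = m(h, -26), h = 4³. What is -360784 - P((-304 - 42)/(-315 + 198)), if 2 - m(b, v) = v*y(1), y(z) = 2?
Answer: -360838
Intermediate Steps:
h = 64
m(b, v) = 2 - 2*v (m(b, v) = 2 - v*2 = 2 - 2*v)
P(a) = 54 (P(a) = 2 - 2*(-26) = 2 + 52 = 54)
-360784 - P((-304 - 42)/(-315 + 198)) = -360784 - 1*54 = -360784 - 54 = -360838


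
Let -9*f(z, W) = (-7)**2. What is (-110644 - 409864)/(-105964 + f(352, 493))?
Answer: 4684572/953725 ≈ 4.9119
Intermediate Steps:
f(z, W) = -49/9 (f(z, W) = -1/9*(-7)**2 = -1/9*49 = -49/9)
(-110644 - 409864)/(-105964 + f(352, 493)) = (-110644 - 409864)/(-105964 - 49/9) = -520508/(-953725/9) = -520508*(-9/953725) = 4684572/953725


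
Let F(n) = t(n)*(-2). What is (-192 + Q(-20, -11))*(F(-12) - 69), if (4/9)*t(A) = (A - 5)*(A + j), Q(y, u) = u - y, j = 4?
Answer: 124623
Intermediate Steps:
t(A) = 9*(-5 + A)*(4 + A)/4 (t(A) = 9*((A - 5)*(A + 4))/4 = 9*((-5 + A)*(4 + A))/4 = 9*(-5 + A)*(4 + A)/4)
F(n) = 90 - 9*n²/2 + 9*n/2 (F(n) = (-45 - 9*n/4 + 9*n²/4)*(-2) = 90 - 9*n²/2 + 9*n/2)
(-192 + Q(-20, -11))*(F(-12) - 69) = (-192 + (-11 - 1*(-20)))*((90 - 9/2*(-12)² + (9/2)*(-12)) - 69) = (-192 + (-11 + 20))*((90 - 9/2*144 - 54) - 69) = (-192 + 9)*((90 - 648 - 54) - 69) = -183*(-612 - 69) = -183*(-681) = 124623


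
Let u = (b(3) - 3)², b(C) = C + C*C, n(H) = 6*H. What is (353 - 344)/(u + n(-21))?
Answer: -⅕ ≈ -0.20000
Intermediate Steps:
b(C) = C + C²
u = 81 (u = (3*(1 + 3) - 3)² = (3*4 - 3)² = (12 - 3)² = 9² = 81)
(353 - 344)/(u + n(-21)) = (353 - 344)/(81 + 6*(-21)) = 9/(81 - 126) = 9/(-45) = 9*(-1/45) = -⅕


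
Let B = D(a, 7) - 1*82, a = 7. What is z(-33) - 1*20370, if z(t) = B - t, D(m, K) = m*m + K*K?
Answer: -20321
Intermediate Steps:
D(m, K) = K² + m² (D(m, K) = m² + K² = K² + m²)
B = 16 (B = (7² + 7²) - 1*82 = (49 + 49) - 82 = 98 - 82 = 16)
z(t) = 16 - t
z(-33) - 1*20370 = (16 - 1*(-33)) - 1*20370 = (16 + 33) - 20370 = 49 - 20370 = -20321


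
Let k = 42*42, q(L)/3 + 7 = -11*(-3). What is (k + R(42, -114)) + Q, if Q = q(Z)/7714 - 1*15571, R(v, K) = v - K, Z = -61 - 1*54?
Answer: -52651868/3857 ≈ -13651.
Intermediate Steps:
Z = -115 (Z = -61 - 54 = -115)
q(L) = 78 (q(L) = -21 + 3*(-11*(-3)) = -21 + 3*33 = -21 + 99 = 78)
k = 1764
Q = -60057308/3857 (Q = 78/7714 - 1*15571 = 78*(1/7714) - 15571 = 39/3857 - 15571 = -60057308/3857 ≈ -15571.)
(k + R(42, -114)) + Q = (1764 + (42 - 1*(-114))) - 60057308/3857 = (1764 + (42 + 114)) - 60057308/3857 = (1764 + 156) - 60057308/3857 = 1920 - 60057308/3857 = -52651868/3857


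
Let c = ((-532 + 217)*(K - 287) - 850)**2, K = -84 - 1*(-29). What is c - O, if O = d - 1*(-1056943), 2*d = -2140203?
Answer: 22846695117/2 ≈ 1.1423e+10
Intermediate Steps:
K = -55 (K = -84 + 29 = -55)
d = -2140203/2 (d = (1/2)*(-2140203) = -2140203/2 ≈ -1.0701e+6)
O = -26317/2 (O = -2140203/2 - 1*(-1056943) = -2140203/2 + 1056943 = -26317/2 ≈ -13159.)
c = 11423334400 (c = ((-532 + 217)*(-55 - 287) - 850)**2 = (-315*(-342) - 850)**2 = (107730 - 850)**2 = 106880**2 = 11423334400)
c - O = 11423334400 - 1*(-26317/2) = 11423334400 + 26317/2 = 22846695117/2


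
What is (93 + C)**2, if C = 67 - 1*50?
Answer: 12100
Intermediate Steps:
C = 17 (C = 67 - 50 = 17)
(93 + C)**2 = (93 + 17)**2 = 110**2 = 12100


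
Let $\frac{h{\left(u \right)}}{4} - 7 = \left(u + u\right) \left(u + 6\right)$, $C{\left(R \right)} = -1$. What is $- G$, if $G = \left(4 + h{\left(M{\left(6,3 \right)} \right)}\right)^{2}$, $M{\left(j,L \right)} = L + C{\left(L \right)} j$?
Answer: $-1600$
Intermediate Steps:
$M{\left(j,L \right)} = L - j$
$h{\left(u \right)} = 28 + 8 u \left(6 + u\right)$ ($h{\left(u \right)} = 28 + 4 \left(u + u\right) \left(u + 6\right) = 28 + 4 \cdot 2 u \left(6 + u\right) = 28 + 8 u \left(6 + u\right)$)
$G = 1600$ ($G = \left(4 + \left(28 + 8 \left(3 - 6\right)^{2} + 48 \left(3 - 6\right)\right)\right)^{2} = \left(4 + \left(28 + 8 \left(-3\right)^{2} + 48 \left(-3\right)\right)\right)^{2} = \left(4 + \left(28 + 8 \cdot 9 - 144\right)\right)^{2} = \left(4 + \left(28 + 72 - 144\right)\right)^{2} = \left(4 - 44\right)^{2} = \left(-40\right)^{2} = 1600$)
$- G = \left(-1\right) 1600 = -1600$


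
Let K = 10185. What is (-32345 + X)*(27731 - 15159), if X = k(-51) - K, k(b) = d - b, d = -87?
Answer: -535139752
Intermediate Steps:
k(b) = -87 - b
X = -10221 (X = (-87 - 1*(-51)) - 1*10185 = (-87 + 51) - 10185 = -36 - 10185 = -10221)
(-32345 + X)*(27731 - 15159) = (-32345 - 10221)*(27731 - 15159) = -42566*12572 = -535139752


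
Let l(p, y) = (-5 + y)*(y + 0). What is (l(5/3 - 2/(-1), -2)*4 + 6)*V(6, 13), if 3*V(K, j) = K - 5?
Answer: 62/3 ≈ 20.667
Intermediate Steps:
l(p, y) = y*(-5 + y) (l(p, y) = (-5 + y)*y = y*(-5 + y))
V(K, j) = -5/3 + K/3 (V(K, j) = (K - 5)/3 = (-5 + K)/3 = -5/3 + K/3)
(l(5/3 - 2/(-1), -2)*4 + 6)*V(6, 13) = (-2*(-5 - 2)*4 + 6)*(-5/3 + (1/3)*6) = (-2*(-7)*4 + 6)*(-5/3 + 2) = (14*4 + 6)*(1/3) = (56 + 6)*(1/3) = 62*(1/3) = 62/3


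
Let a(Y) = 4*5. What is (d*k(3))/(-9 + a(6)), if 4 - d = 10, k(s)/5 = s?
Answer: -90/11 ≈ -8.1818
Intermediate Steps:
k(s) = 5*s
a(Y) = 20
d = -6 (d = 4 - 1*10 = 4 - 10 = -6)
(d*k(3))/(-9 + a(6)) = (-30*3)/(-9 + 20) = -6*15/11 = -90*1/11 = -90/11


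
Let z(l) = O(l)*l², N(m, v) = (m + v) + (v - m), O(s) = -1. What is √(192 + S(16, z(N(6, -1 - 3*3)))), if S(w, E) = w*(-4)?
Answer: 8*√2 ≈ 11.314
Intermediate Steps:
N(m, v) = 2*v
z(l) = -l²
S(w, E) = -4*w
√(192 + S(16, z(N(6, -1 - 3*3)))) = √(192 - 4*16) = √(192 - 64) = √128 = 8*√2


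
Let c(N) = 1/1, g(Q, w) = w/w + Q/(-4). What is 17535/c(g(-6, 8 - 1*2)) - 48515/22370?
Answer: 78441887/4474 ≈ 17533.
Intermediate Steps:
g(Q, w) = 1 - Q/4 (g(Q, w) = 1 + Q*(-¼) = 1 - Q/4)
c(N) = 1
17535/c(g(-6, 8 - 1*2)) - 48515/22370 = 17535/1 - 48515/22370 = 17535*1 - 48515*1/22370 = 17535 - 9703/4474 = 78441887/4474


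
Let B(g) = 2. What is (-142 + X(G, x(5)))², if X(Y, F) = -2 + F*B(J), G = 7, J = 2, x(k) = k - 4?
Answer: 20164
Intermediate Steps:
x(k) = -4 + k
X(Y, F) = -2 + 2*F (X(Y, F) = -2 + F*2 = -2 + 2*F)
(-142 + X(G, x(5)))² = (-142 + (-2 + 2*(-4 + 5)))² = (-142 + (-2 + 2*1))² = (-142 + (-2 + 2))² = (-142 + 0)² = (-142)² = 20164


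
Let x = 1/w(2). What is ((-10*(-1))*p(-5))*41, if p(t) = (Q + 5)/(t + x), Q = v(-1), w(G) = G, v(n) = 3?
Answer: -6560/9 ≈ -728.89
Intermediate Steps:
Q = 3
x = ½ (x = 1/2 = ½ ≈ 0.50000)
p(t) = 8/(½ + t) (p(t) = (3 + 5)/(t + ½) = 8/(½ + t))
((-10*(-1))*p(-5))*41 = ((-10*(-1))*(16/(1 + 2*(-5))))*41 = (10*(16/(1 - 10)))*41 = (10*(16/(-9)))*41 = (10*(16*(-⅑)))*41 = (10*(-16/9))*41 = -160/9*41 = -6560/9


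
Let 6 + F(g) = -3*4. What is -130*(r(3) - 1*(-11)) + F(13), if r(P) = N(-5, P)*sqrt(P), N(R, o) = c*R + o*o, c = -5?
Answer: -1448 - 4420*sqrt(3) ≈ -9103.7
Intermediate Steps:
N(R, o) = o**2 - 5*R (N(R, o) = -5*R + o*o = -5*R + o**2 = o**2 - 5*R)
F(g) = -18 (F(g) = -6 - 3*4 = -6 - 12 = -18)
r(P) = sqrt(P)*(25 + P**2) (r(P) = (P**2 - 5*(-5))*sqrt(P) = (P**2 + 25)*sqrt(P) = (25 + P**2)*sqrt(P) = sqrt(P)*(25 + P**2))
-130*(r(3) - 1*(-11)) + F(13) = -130*(sqrt(3)*(25 + 3**2) - 1*(-11)) - 18 = -130*(sqrt(3)*(25 + 9) + 11) - 18 = -130*(sqrt(3)*34 + 11) - 18 = -130*(34*sqrt(3) + 11) - 18 = -130*(11 + 34*sqrt(3)) - 18 = (-1430 - 4420*sqrt(3)) - 18 = -1448 - 4420*sqrt(3)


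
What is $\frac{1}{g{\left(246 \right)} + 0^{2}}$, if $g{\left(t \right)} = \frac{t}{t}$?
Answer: $1$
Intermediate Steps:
$g{\left(t \right)} = 1$
$\frac{1}{g{\left(246 \right)} + 0^{2}} = \frac{1}{1 + 0^{2}} = \frac{1}{1 + 0} = 1^{-1} = 1$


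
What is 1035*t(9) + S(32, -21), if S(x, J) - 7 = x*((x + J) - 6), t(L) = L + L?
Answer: 18797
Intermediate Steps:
t(L) = 2*L
S(x, J) = 7 + x*(-6 + J + x) (S(x, J) = 7 + x*((x + J) - 6) = 7 + x*((J + x) - 6) = 7 + x*(-6 + J + x))
1035*t(9) + S(32, -21) = 1035*(2*9) + (7 + 32² - 6*32 - 21*32) = 1035*18 + (7 + 1024 - 192 - 672) = 18630 + 167 = 18797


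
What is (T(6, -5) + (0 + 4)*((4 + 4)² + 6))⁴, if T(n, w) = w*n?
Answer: 3906250000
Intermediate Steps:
T(n, w) = n*w
(T(6, -5) + (0 + 4)*((4 + 4)² + 6))⁴ = (6*(-5) + (0 + 4)*((4 + 4)² + 6))⁴ = (-30 + 4*(8² + 6))⁴ = (-30 + 4*(64 + 6))⁴ = (-30 + 4*70)⁴ = (-30 + 280)⁴ = 250⁴ = 3906250000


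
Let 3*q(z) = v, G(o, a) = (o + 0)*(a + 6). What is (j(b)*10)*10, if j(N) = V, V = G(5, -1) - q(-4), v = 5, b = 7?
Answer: 7000/3 ≈ 2333.3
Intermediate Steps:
G(o, a) = o*(6 + a)
q(z) = 5/3 (q(z) = (⅓)*5 = 5/3)
V = 70/3 (V = 5*(6 - 1) - 1*5/3 = 5*5 - 5/3 = 25 - 5/3 = 70/3 ≈ 23.333)
j(N) = 70/3
(j(b)*10)*10 = ((70/3)*10)*10 = (700/3)*10 = 7000/3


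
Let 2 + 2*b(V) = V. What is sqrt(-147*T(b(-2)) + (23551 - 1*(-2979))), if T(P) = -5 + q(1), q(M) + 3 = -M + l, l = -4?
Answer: sqrt(28441) ≈ 168.64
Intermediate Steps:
b(V) = -1 + V/2
q(M) = -7 - M (q(M) = -3 + (-M - 4) = -3 + (-4 - M) = -7 - M)
T(P) = -13 (T(P) = -5 + (-7 - 1*1) = -5 + (-7 - 1) = -5 - 8 = -13)
sqrt(-147*T(b(-2)) + (23551 - 1*(-2979))) = sqrt(-147*(-13) + (23551 - 1*(-2979))) = sqrt(1911 + (23551 + 2979)) = sqrt(1911 + 26530) = sqrt(28441)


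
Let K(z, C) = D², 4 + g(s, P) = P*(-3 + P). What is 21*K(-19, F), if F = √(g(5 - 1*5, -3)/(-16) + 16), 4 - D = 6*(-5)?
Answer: 24276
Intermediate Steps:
g(s, P) = -4 + P*(-3 + P)
D = 34 (D = 4 - 6*(-5) = 4 - 1*(-30) = 4 + 30 = 34)
F = 11*√2/4 (F = √((-4 + (-3)² - 3*(-3))/(-16) + 16) = √((-4 + 9 + 9)*(-1/16) + 16) = √(14*(-1/16) + 16) = √(-7/8 + 16) = √(121/8) = 11*√2/4 ≈ 3.8891)
K(z, C) = 1156 (K(z, C) = 34² = 1156)
21*K(-19, F) = 21*1156 = 24276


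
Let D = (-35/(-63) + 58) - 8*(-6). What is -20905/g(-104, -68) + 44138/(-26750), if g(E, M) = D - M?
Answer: -2551109774/21012125 ≈ -121.41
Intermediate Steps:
D = 959/9 (D = (-35*(-1/63) + 58) + 48 = (5/9 + 58) + 48 = 527/9 + 48 = 959/9 ≈ 106.56)
g(E, M) = 959/9 - M
-20905/g(-104, -68) + 44138/(-26750) = -20905/(959/9 - 1*(-68)) + 44138/(-26750) = -20905/(959/9 + 68) + 44138*(-1/26750) = -20905/1571/9 - 22069/13375 = -20905*9/1571 - 22069/13375 = -188145/1571 - 22069/13375 = -2551109774/21012125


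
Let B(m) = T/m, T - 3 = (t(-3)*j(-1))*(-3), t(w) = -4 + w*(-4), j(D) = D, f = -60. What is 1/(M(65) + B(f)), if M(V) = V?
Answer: 20/1291 ≈ 0.015492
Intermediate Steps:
t(w) = -4 - 4*w
T = 27 (T = 3 + ((-4 - 4*(-3))*(-1))*(-3) = 3 + ((-4 + 12)*(-1))*(-3) = 3 + (8*(-1))*(-3) = 3 - 8*(-3) = 3 + 24 = 27)
B(m) = 27/m
1/(M(65) + B(f)) = 1/(65 + 27/(-60)) = 1/(65 + 27*(-1/60)) = 1/(65 - 9/20) = 1/(1291/20) = 20/1291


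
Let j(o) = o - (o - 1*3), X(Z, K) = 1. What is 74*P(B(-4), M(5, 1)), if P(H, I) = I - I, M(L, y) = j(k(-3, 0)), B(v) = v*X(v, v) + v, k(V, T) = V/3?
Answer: 0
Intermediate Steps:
k(V, T) = V/3 (k(V, T) = V*(⅓) = V/3)
B(v) = 2*v (B(v) = v*1 + v = v + v = 2*v)
j(o) = 3 (j(o) = o - (o - 3) = o - (-3 + o) = o + (3 - o) = 3)
M(L, y) = 3
P(H, I) = 0
74*P(B(-4), M(5, 1)) = 74*0 = 0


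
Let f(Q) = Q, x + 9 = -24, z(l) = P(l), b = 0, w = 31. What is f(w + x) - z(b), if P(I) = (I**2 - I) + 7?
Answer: -9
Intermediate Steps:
P(I) = 7 + I**2 - I
z(l) = 7 + l**2 - l
x = -33 (x = -9 - 24 = -33)
f(w + x) - z(b) = (31 - 33) - (7 + 0**2 - 1*0) = -2 - (7 + 0 + 0) = -2 - 1*7 = -2 - 7 = -9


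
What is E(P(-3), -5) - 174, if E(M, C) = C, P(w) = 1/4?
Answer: -179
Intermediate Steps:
P(w) = ¼
E(P(-3), -5) - 174 = -5 - 174 = -179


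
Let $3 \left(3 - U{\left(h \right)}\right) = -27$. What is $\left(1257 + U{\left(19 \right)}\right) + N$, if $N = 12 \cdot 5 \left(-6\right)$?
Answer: $909$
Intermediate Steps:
$N = -360$ ($N = 60 \left(-6\right) = -360$)
$U{\left(h \right)} = 12$ ($U{\left(h \right)} = 3 - -9 = 3 + 9 = 12$)
$\left(1257 + U{\left(19 \right)}\right) + N = \left(1257 + 12\right) - 360 = 1269 - 360 = 909$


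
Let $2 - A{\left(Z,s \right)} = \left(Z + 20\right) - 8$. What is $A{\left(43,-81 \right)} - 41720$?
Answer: $-41773$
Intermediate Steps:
$A{\left(Z,s \right)} = -10 - Z$ ($A{\left(Z,s \right)} = 2 - \left(\left(Z + 20\right) - 8\right) = 2 - \left(\left(20 + Z\right) - 8\right) = 2 - \left(12 + Z\right) = -10 - Z$)
$A{\left(43,-81 \right)} - 41720 = \left(-10 - 43\right) - 41720 = -53 - 41720 = -41773$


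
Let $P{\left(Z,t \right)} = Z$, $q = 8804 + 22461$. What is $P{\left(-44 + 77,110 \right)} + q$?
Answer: $31298$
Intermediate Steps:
$q = 31265$
$P{\left(-44 + 77,110 \right)} + q = \left(-44 + 77\right) + 31265 = 33 + 31265 = 31298$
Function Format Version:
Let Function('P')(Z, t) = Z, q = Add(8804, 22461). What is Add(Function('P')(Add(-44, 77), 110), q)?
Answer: 31298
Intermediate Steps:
q = 31265
Add(Function('P')(Add(-44, 77), 110), q) = Add(Add(-44, 77), 31265) = Add(33, 31265) = 31298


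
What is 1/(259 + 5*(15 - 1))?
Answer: 1/329 ≈ 0.0030395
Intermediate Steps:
1/(259 + 5*(15 - 1)) = 1/(259 + 5*14) = 1/(259 + 70) = 1/329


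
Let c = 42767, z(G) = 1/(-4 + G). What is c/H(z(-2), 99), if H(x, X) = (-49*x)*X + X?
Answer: 85534/1815 ≈ 47.126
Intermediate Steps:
H(x, X) = X - 49*X*x (H(x, X) = -49*X*x + X = X - 49*X*x)
c/H(z(-2), 99) = 42767/((99*(1 - 49/(-4 - 2)))) = 42767/((99*(1 - 49/(-6)))) = 42767/((99*(1 - 49*(-⅙)))) = 42767/((99*(1 + 49/6))) = 42767/((99*(55/6))) = 42767/(1815/2) = 42767*(2/1815) = 85534/1815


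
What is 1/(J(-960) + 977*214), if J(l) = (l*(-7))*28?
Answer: 1/397238 ≈ 2.5174e-6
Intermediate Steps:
J(l) = -196*l (J(l) = -7*l*28 = -196*l)
1/(J(-960) + 977*214) = 1/(-196*(-960) + 977*214) = 1/(188160 + 209078) = 1/397238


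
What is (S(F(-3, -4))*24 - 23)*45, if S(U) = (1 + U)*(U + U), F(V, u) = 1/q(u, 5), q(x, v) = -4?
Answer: -1440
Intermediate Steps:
F(V, u) = -1/4 (F(V, u) = 1/(-4) = 1*(-1/4) = -1/4)
S(U) = 2*U*(1 + U) (S(U) = (1 + U)*(2*U) = 2*U*(1 + U))
(S(F(-3, -4))*24 - 23)*45 = ((2*(-1/4)*(1 - 1/4))*24 - 23)*45 = ((2*(-1/4)*(3/4))*24 - 23)*45 = (-3/8*24 - 23)*45 = (-9 - 23)*45 = -32*45 = -1440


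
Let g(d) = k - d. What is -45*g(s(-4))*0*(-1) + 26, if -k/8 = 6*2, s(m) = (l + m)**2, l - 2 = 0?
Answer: 26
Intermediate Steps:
l = 2 (l = 2 + 0 = 2)
s(m) = (2 + m)**2
k = -96 (k = -48*2 = -8*12 = -96)
g(d) = -96 - d
-45*g(s(-4))*0*(-1) + 26 = -45*(-96 - (2 - 4)**2)*0*(-1) + 26 = -45*(-96 - 1*(-2)**2)*0 + 26 = -45*(-96 - 1*4)*0 + 26 = -45*(-96 - 4)*0 + 26 = -(-4500)*0 + 26 = -45*0 + 26 = 0 + 26 = 26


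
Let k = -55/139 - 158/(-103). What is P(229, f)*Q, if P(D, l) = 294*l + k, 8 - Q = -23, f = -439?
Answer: -57282470375/14317 ≈ -4.0010e+6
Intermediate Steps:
Q = 31 (Q = 8 - 1*(-23) = 8 + 23 = 31)
k = 16297/14317 (k = -55*1/139 - 158*(-1/103) = -55/139 + 158/103 = 16297/14317 ≈ 1.1383)
P(D, l) = 16297/14317 + 294*l (P(D, l) = 294*l + 16297/14317 = 16297/14317 + 294*l)
P(229, f)*Q = (16297/14317 + 294*(-439))*31 = (16297/14317 - 129066)*31 = -1847821625/14317*31 = -57282470375/14317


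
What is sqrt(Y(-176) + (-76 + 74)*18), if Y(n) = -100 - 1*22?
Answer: I*sqrt(158) ≈ 12.57*I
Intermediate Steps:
Y(n) = -122 (Y(n) = -100 - 22 = -122)
sqrt(Y(-176) + (-76 + 74)*18) = sqrt(-122 + (-76 + 74)*18) = sqrt(-122 - 2*18) = sqrt(-122 - 36) = sqrt(-158) = I*sqrt(158)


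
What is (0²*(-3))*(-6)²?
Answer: 0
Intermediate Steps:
(0²*(-3))*(-6)² = (0*(-3))*36 = 0*36 = 0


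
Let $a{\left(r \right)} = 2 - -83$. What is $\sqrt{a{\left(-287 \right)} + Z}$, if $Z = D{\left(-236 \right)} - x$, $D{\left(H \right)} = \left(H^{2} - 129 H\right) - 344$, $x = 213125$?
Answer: $2 i \sqrt{31811} \approx 356.71 i$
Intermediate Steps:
$a{\left(r \right)} = 85$ ($a{\left(r \right)} = 2 + 83 = 85$)
$D{\left(H \right)} = -344 + H^{2} - 129 H$
$Z = -127329$ ($Z = \left(-344 + \left(-236\right)^{2} - -30444\right) - 213125 = \left(-344 + 55696 + 30444\right) - 213125 = 85796 - 213125 = -127329$)
$\sqrt{a{\left(-287 \right)} + Z} = \sqrt{85 - 127329} = \sqrt{-127244} = 2 i \sqrt{31811}$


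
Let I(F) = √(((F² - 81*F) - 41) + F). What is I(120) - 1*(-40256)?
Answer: 40256 + √4759 ≈ 40325.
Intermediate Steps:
I(F) = √(-41 + F² - 80*F) (I(F) = √((-41 + F² - 81*F) + F) = √(-41 + F² - 80*F))
I(120) - 1*(-40256) = √(-41 + 120² - 80*120) - 1*(-40256) = √(-41 + 14400 - 9600) + 40256 = √4759 + 40256 = 40256 + √4759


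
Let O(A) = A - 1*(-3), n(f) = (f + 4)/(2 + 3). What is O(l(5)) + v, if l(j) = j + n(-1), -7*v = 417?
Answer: -1784/35 ≈ -50.971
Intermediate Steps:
v = -417/7 (v = -⅐*417 = -417/7 ≈ -59.571)
n(f) = ⅘ + f/5 (n(f) = (4 + f)/5 = (4 + f)*(⅕) = ⅘ + f/5)
l(j) = ⅗ + j (l(j) = j + (⅘ + (⅕)*(-1)) = j + (⅘ - ⅕) = j + ⅗ = ⅗ + j)
O(A) = 3 + A (O(A) = A + 3 = 3 + A)
O(l(5)) + v = (3 + (⅗ + 5)) - 417/7 = (3 + 28/5) - 417/7 = 43/5 - 417/7 = -1784/35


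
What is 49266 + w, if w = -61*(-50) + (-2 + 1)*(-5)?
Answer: 52321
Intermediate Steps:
w = 3055 (w = 3050 - 1*(-5) = 3050 + 5 = 3055)
49266 + w = 49266 + 3055 = 52321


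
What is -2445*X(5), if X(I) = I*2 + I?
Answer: -36675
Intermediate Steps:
X(I) = 3*I (X(I) = 2*I + I = 3*I)
-2445*X(5) = -7335*5 = -2445*15 = -36675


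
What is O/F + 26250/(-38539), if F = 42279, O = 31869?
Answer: 2321091/31948831 ≈ 0.072650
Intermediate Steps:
O/F + 26250/(-38539) = 31869/42279 + 26250/(-38539) = 31869*(1/42279) + 26250*(-1/38539) = 10623/14093 - 26250/38539 = 2321091/31948831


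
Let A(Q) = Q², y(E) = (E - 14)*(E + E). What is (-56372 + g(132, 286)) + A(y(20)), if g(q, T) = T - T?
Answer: 1228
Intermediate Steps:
g(q, T) = 0
y(E) = 2*E*(-14 + E) (y(E) = (-14 + E)*(2*E) = 2*E*(-14 + E))
(-56372 + g(132, 286)) + A(y(20)) = (-56372 + 0) + (2*20*(-14 + 20))² = -56372 + (2*20*6)² = -56372 + 240² = -56372 + 57600 = 1228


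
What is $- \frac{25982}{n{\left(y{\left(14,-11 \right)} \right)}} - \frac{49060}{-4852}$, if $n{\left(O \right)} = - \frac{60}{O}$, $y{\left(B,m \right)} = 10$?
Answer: $\frac{15794878}{3639} \approx 4340.4$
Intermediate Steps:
$n{\left(O \right)} = - \frac{60}{O}$
$- \frac{25982}{n{\left(y{\left(14,-11 \right)} \right)}} - \frac{49060}{-4852} = - \frac{25982}{\left(-60\right) \frac{1}{10}} - \frac{49060}{-4852} = - \frac{25982}{\left(-60\right) \frac{1}{10}} - - \frac{12265}{1213} = - \frac{25982}{-6} + \frac{12265}{1213} = \left(-25982\right) \left(- \frac{1}{6}\right) + \frac{12265}{1213} = \frac{12991}{3} + \frac{12265}{1213} = \frac{15794878}{3639}$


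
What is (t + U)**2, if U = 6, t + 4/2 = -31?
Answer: 729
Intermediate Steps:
t = -33 (t = -2 - 31 = -33)
(t + U)**2 = (-33 + 6)**2 = (-27)**2 = 729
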